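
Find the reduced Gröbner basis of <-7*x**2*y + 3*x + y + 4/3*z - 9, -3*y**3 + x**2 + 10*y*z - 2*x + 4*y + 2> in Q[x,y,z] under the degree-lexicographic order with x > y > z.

f_1 = -7*x**2*y + 3*x + y + 4/3*z - 9, LT = x**2*y.
f_2 = -3*y**3 + x**2 + 10*y*z - 2*x + 4*y + 2, LT = y**3.

S(f_1,f_2): lcm = x**2*y**3. S = 1/3*x**4 + 10/3*x**2*y*z - 2/3*x**3 + 4/3*x**2*y - 3/7*x*y**2 - 1/7*y**3 - 4/21*y**2*z + 2/3*x**2 + 9/7*y**2.
  leading term x**4: no divisor's leading term divides it; move 1/3*x**4 to the remainder.
  leading term x**2*y*z: subtract (-10/21*z)·f_1 from 10/3*x**2*y*z - 2/3*x**3 + 4/3*x**2*y - 3/7*x*y**2 - 1/7*y**3 - 4/21*y**2*z + 2/3*x**2 + 9/7*y**2 → -2/3*x**3 + 4/3*x**2*y - 3/7*x*y**2 - 1/7*y**3 - 4/21*y**2*z + 2/3*x**2 + 10/7*x*z + 9/7*y**2 + 10/21*y*z + 40/63*z**2 - 30/7*z
  leading term x**3: no divisor's leading term divides it; move -2/3*x**3 to the remainder.
  leading term x**2*y: subtract (-4/21)·f_1 from 4/3*x**2*y - 3/7*x*y**2 - 1/7*y**3 - 4/21*y**2*z + 2/3*x**2 + 10/7*x*z + 9/7*y**2 + 10/21*y*z + 40/63*z**2 - 30/7*z → -3/7*x*y**2 - 1/7*y**3 - 4/21*y**2*z + 2/3*x**2 + 10/7*x*z + 9/7*y**2 + 10/21*y*z + 40/63*z**2 + 4/7*x + 4/21*y - 254/63*z - 12/7
  leading term x*y**2: no divisor's leading term divides it; move -3/7*x*y**2 to the remainder.
  leading term y**3: subtract (1/21)·f_2 from -1/7*y**3 - 4/21*y**2*z + 2/3*x**2 + 10/7*x*z + 9/7*y**2 + 10/21*y*z + 40/63*z**2 + 4/7*x + 4/21*y - 254/63*z - 12/7 → -4/21*y**2*z + 13/21*x**2 + 10/7*x*z + 9/7*y**2 + 40/63*z**2 + 2/3*x - 254/63*z - 38/21
  leading term y**2*z: no divisor's leading term divides it; move -4/21*y**2*z to the remainder.
  leading term x**2: no divisor's leading term divides it; move 13/21*x**2 to the remainder.
  leading term x*z: no divisor's leading term divides it; move 10/7*x*z to the remainder.
  leading term y**2: no divisor's leading term divides it; move 9/7*y**2 to the remainder.
  leading term z**2: no divisor's leading term divides it; move 40/63*z**2 to the remainder.
  leading term x: no divisor's leading term divides it; move 2/3*x to the remainder.
  leading term z: no divisor's leading term divides it; move -254/63*z to the remainder.
  leading term 1: no divisor's leading term divides it; move -38/21 to the remainder.
  remainder 1/3*x**4 - 2/3*x**3 - 3/7*x*y**2 - 4/21*y**2*z + 13/21*x**2 + 10/7*x*z + 9/7*y**2 + 40/63*z**2 + 2/3*x - 254/63*z - 38/21 ≠ 0; add g_3 = 1/3*x**4 - 2/3*x**3 - 3/7*x*y**2 - 4/21*y**2*z + 13/21*x**2 + 10/7*x*z + 9/7*y**2 + 40/63*z**2 + 2/3*x - 254/63*z - 38/21 to the basis.

S(f_1,g_3): lcm = x**4*y. S = 2*x**3*y + 9/7*x*y**3 + 4/7*y**3*z - 3/7*x**3 - 2*x**2*y - 4/21*x**2*z - 30/7*x*y*z - 27/7*y**3 - 40/21*y*z**2 + 9/7*x**2 - 2*x*y + 254/21*y*z + 38/7*y.
  leading term x**3*y: subtract (-2/7*x)·f_1 from 2*x**3*y + 9/7*x*y**3 + 4/7*y**3*z - 3/7*x**3 - 2*x**2*y - 4/21*x**2*z - 30/7*x*y*z - 27/7*y**3 - 40/21*y*z**2 + 9/7*x**2 - 2*x*y + 254/21*y*z + 38/7*y → 9/7*x*y**3 + 4/7*y**3*z - 3/7*x**3 - 2*x**2*y - 4/21*x**2*z - 30/7*x*y*z - 27/7*y**3 - 40/21*y*z**2 + 15/7*x**2 - 12/7*x*y + 8/21*x*z + 254/21*y*z - 18/7*x + 38/7*y
  leading term x*y**3: subtract (-3/7*x)·f_2 from 9/7*x*y**3 + 4/7*y**3*z - 3/7*x**3 - 2*x**2*y - 4/21*x**2*z - 30/7*x*y*z - 27/7*y**3 - 40/21*y*z**2 + 15/7*x**2 - 12/7*x*y + 8/21*x*z + 254/21*y*z - 18/7*x + 38/7*y → 4/7*y**3*z - 2*x**2*y - 4/21*x**2*z - 27/7*y**3 - 40/21*y*z**2 + 9/7*x**2 + 8/21*x*z + 254/21*y*z - 12/7*x + 38/7*y
  leading term y**3*z: subtract (-4/21*z)·f_2 from 4/7*y**3*z - 2*x**2*y - 4/21*x**2*z - 27/7*y**3 - 40/21*y*z**2 + 9/7*x**2 + 8/21*x*z + 254/21*y*z - 12/7*x + 38/7*y → -2*x**2*y - 27/7*y**3 + 9/7*x**2 + 90/7*y*z - 12/7*x + 38/7*y + 8/21*z
  leading term x**2*y: subtract (2/7)·f_1 from -2*x**2*y - 27/7*y**3 + 9/7*x**2 + 90/7*y*z - 12/7*x + 38/7*y + 8/21*z → -27/7*y**3 + 9/7*x**2 + 90/7*y*z - 18/7*x + 36/7*y + 18/7
  leading term y**3: subtract (9/7)·f_2 from -27/7*y**3 + 9/7*x**2 + 90/7*y*z - 18/7*x + 36/7*y + 18/7 → 0
  remainder 0.

S(f_2,g_3): leading monomials are coprime, so the S-polynomial reduces to 0 (Buchberger's first criterion).
Every S-polynomial of the final basis reduces to 0, so we have a Gröbner basis.

G = {x**4 - 2*x**3 - 9/7*x*y**2 - 4/7*y**2*z + 13/7*x**2 + 30/7*x*z + 27/7*y**2 + 40/21*z**2 + 2*x - 254/21*z - 38/7, x**2*y - 3/7*x - 1/7*y - 4/21*z + 9/7, y**3 - 1/3*x**2 - 10/3*y*z + 2/3*x - 4/3*y - 2/3}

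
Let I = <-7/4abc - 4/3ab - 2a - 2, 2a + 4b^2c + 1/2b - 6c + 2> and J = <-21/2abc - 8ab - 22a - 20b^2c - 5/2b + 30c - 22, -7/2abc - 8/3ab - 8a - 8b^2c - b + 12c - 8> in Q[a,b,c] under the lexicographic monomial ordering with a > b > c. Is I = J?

Equality of ideals is decidable: compute both reduced Gröbner bases (unique for the ordering) and check whether they agree.
Buchberger on the first generating set:
f_1 = -7/4abc - 4/3ab - 2a - 2, LT = abc.
f_2 = 2a + 4b^2c + 1/2b - 6c + 2, LT = a.

S(f_1,f_2): lcm = abc. S = 16/21ab + 8/7a - 2b^3c^2 - 1/4b^2c + 3bc^2 - bc + 8/7.
  leading term ab: subtract (8/21b)·f_2 from 16/21ab + 8/7a - 2b^3c^2 - 1/4b^2c + 3bc^2 - bc + 8/7 → 8/7a - 2b^3c^2 - 32/21b^3c - 1/4b^2c - 4/21b^2 + 3bc^2 + 9/7bc - 16/21b + 8/7
  leading term a: subtract (4/7)·f_2 from 8/7a - 2b^3c^2 - 32/21b^3c - 1/4b^2c - 4/21b^2 + 3bc^2 + 9/7bc - 16/21b + 8/7 → -2b^3c^2 - 32/21b^3c - 71/28b^2c - 4/21b^2 + 3bc^2 + 9/7bc - 22/21b + 24/7c
  leading term b^3c^2: no divisor's leading term divides it; move -2b^3c^2 to the remainder.
  leading term b^3c: no divisor's leading term divides it; move -32/21b^3c to the remainder.
  leading term b^2c: no divisor's leading term divides it; move -71/28b^2c to the remainder.
  leading term b^2: no divisor's leading term divides it; move -4/21b^2 to the remainder.
  leading term bc^2: no divisor's leading term divides it; move 3bc^2 to the remainder.
  leading term bc: no divisor's leading term divides it; move 9/7bc to the remainder.
  leading term b: no divisor's leading term divides it; move -22/21b to the remainder.
  leading term c: no divisor's leading term divides it; move 24/7c to the remainder.
  remainder -2b^3c^2 - 32/21b^3c - 71/28b^2c - 4/21b^2 + 3bc^2 + 9/7bc - 22/21b + 24/7c ≠ 0; add g_3 = -2b^3c^2 - 32/21b^3c - 71/28b^2c - 4/21b^2 + 3bc^2 + 9/7bc - 22/21b + 24/7c to the basis.

The other S-polynomials (S(f_1,g_3), S(f_2,g_3)) all reduce to 0 modulo the current basis, so we have a Gröbner basis.
Inter-reduce: drop elements whose leading term is divisible by another's, tail-reduce, and make monic.
Reduced Gröbner basis: {a + 2b^2c + 1/4b - 3c + 1, b^3c^2 + 16/21b^3c + 71/56b^2c + 2/21b^2 - 3/2bc^2 - 9/14bc + 11/21b - 12/7c}.

Buchberger on the second generating set:
h_1 = -21/2abc - 8ab - 22a - 20b^2c - 5/2b + 30c - 22, LT = abc.
h_2 = -7/2abc - 8/3ab - 8a - 8b^2c - b + 12c - 8, LT = abc.

S(h_1,h_2): lcm = abc. S = -4/21a - 8/21b^2c - 1/21b + 4/7c - 4/21.
  leading term a: no divisor's leading term divides it; move -4/21a to the remainder.
  leading term b^2c: no divisor's leading term divides it; move -8/21b^2c to the remainder.
  leading term b: no divisor's leading term divides it; move -1/21b to the remainder.
  leading term c: no divisor's leading term divides it; move 4/7c to the remainder.
  leading term 1: no divisor's leading term divides it; move -4/21 to the remainder.
  remainder -4/21a - 8/21b^2c - 1/21b + 4/7c - 4/21 ≠ 0; add k_3 = -4/21a - 8/21b^2c - 1/21b + 4/7c - 4/21 to the basis.

S(h_1,k_3): lcm = abc. S = 16/21ab + 44/21a - 2b^3c^2 + 139/84b^2c + 3bc^2 - bc + 5/21b - 20/7c + 44/21.
  leading term ab: subtract (-4b)·k_3 from 16/21ab + 44/21a - 2b^3c^2 + 139/84b^2c + 3bc^2 - bc + 5/21b - 20/7c + 44/21 → 44/21a - 2b^3c^2 - 32/21b^3c + 139/84b^2c - 4/21b^2 + 3bc^2 + 9/7bc - 11/21b - 20/7c + 44/21
  leading term a: subtract (-11)·k_3 from 44/21a - 2b^3c^2 - 32/21b^3c + 139/84b^2c - 4/21b^2 + 3bc^2 + 9/7bc - 11/21b - 20/7c + 44/21 → -2b^3c^2 - 32/21b^3c - 71/28b^2c - 4/21b^2 + 3bc^2 + 9/7bc - 22/21b + 24/7c
  leading term b^3c^2: no divisor's leading term divides it; move -2b^3c^2 to the remainder.
  leading term b^3c: no divisor's leading term divides it; move -32/21b^3c to the remainder.
  leading term b^2c: no divisor's leading term divides it; move -71/28b^2c to the remainder.
  leading term b^2: no divisor's leading term divides it; move -4/21b^2 to the remainder.
  leading term bc^2: no divisor's leading term divides it; move 3bc^2 to the remainder.
  leading term bc: no divisor's leading term divides it; move 9/7bc to the remainder.
  leading term b: no divisor's leading term divides it; move -22/21b to the remainder.
  leading term c: no divisor's leading term divides it; move 24/7c to the remainder.
  remainder -2b^3c^2 - 32/21b^3c - 71/28b^2c - 4/21b^2 + 3bc^2 + 9/7bc - 22/21b + 24/7c ≠ 0; add k_4 = -2b^3c^2 - 32/21b^3c - 71/28b^2c - 4/21b^2 + 3bc^2 + 9/7bc - 22/21b + 24/7c to the basis.

The other S-polynomials (S(h_2,k_3), S(h_1,k_4), S(h_2,k_4), S(k_3,k_4)) all reduce to 0 modulo the current basis, so we have a Gröbner basis.
Inter-reduce: drop elements whose leading term is divisible by another's, tail-reduce, and make monic.
Reduced Gröbner basis: {a + 2b^2c + 1/4b - 3c + 1, b^3c^2 + 16/21b^3c + 71/56b^2c + 2/21b^2 - 3/2bc^2 - 9/14bc + 11/21b - 12/7c}.

The two bases agree; hence the ideals are identical.

Yes, the ideals are equal.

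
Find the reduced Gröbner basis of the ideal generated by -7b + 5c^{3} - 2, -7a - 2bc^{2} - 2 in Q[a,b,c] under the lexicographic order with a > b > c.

This is the nonlinear analogue of row-reducing a linear system.

f_1 = -7b + 5c^{3} - 2, LT = b.
f_2 = -7a - 2bc^{2} - 2, LT = a.

S(f_1,f_2): leading monomials are coprime, so the S-polynomial reduces to 0 (Buchberger's first criterion).
Every S-polynomial of the final basis reduces to 0, so we have a Gröbner basis.

G = {a + \tfrac{10}{49}c^{5} - \tfrac{4}{49}c^{2} + \tfrac{2}{7}, b - \tfrac{5}{7}c^{3} + \tfrac{2}{7}}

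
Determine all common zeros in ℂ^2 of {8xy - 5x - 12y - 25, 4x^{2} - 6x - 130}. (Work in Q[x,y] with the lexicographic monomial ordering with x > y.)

Compute a lex Gröbner basis by Buchberger's algorithm.
f_1 = 8xy - 5x - 12y - 25, LT = xy.
f_2 = 4x^{2} - 6x - 130, LT = x^{2}.

S(f_1,f_2): lcm = x^{2}y. S = -\tfrac{5}{8}x^{2} - \tfrac{25}{8}x + \tfrac{65}{2}y.
  leading term x^{2}: subtract (-\tfrac{5}{32})·f_2 from -\tfrac{5}{8}x^{2} - \tfrac{25}{8}x + \tfrac{65}{2}y → -\tfrac{65}{16}x + \tfrac{65}{2}y - \tfrac{325}{16}
  leading term x: no divisor's leading term divides it; move -\tfrac{65}{16}x to the remainder.
  leading term y: no divisor's leading term divides it; move \tfrac{65}{2}y to the remainder.
  leading term 1: no divisor's leading term divides it; move -\tfrac{325}{16} to the remainder.
  remainder -\tfrac{65}{16}x + \tfrac{65}{2}y - \tfrac{325}{16} ≠ 0; add h_3 = -\tfrac{65}{16}x + \tfrac{65}{2}y - \tfrac{325}{16} to the basis.

S(f_1,h_3): lcm = xy. S = -\tfrac{5}{8}x + 8y^{2} - \tfrac{13}{2}y - \tfrac{25}{8}.
  leading term x: subtract (\tfrac{2}{13})·h_3 from -\tfrac{5}{8}x + 8y^{2} - \tfrac{13}{2}y - \tfrac{25}{8} → 8y^{2} - \tfrac{23}{2}y
  leading term y^{2}: no divisor's leading term divides it; move 8y^{2} to the remainder.
  leading term y: no divisor's leading term divides it; move -\tfrac{23}{2}y to the remainder.
  remainder 8y^{2} - \tfrac{23}{2}y ≠ 0; add h_4 = 8y^{2} - \tfrac{23}{2}y to the basis.

S(f_2,h_3): lcm = x^{2}. S = 8xy - \tfrac{13}{2}x - \tfrac{65}{2}.
  leading term xy: subtract (1)·f_1 from 8xy - \tfrac{13}{2}x - \tfrac{65}{2} → -\tfrac{3}{2}x + 12y - \tfrac{15}{2}
  leading term x: subtract (\tfrac{24}{65})·h_3 from -\tfrac{3}{2}x + 12y - \tfrac{15}{2} → 0
  remainder 0.

S(f_1,h_4): lcm = xy^{2}. S = \tfrac{13}{16}xy - \tfrac{3}{2}y^{2} - \tfrac{25}{8}y.
  leading term xy: subtract (\tfrac{13}{128})·f_1 from \tfrac{13}{16}xy - \tfrac{3}{2}y^{2} - \tfrac{25}{8}y → \tfrac{65}{128}x - \tfrac{3}{2}y^{2} - \tfrac{61}{32}y + \tfrac{325}{128}
  leading term x: subtract (-\tfrac{1}{8})·h_3 from \tfrac{65}{128}x - \tfrac{3}{2}y^{2} - \tfrac{61}{32}y + \tfrac{325}{128} → -\tfrac{3}{2}y^{2} + \tfrac{69}{32}y
  leading term y^{2}: subtract (-\tfrac{3}{16})·h_4 from -\tfrac{3}{2}y^{2} + \tfrac{69}{32}y → 0
  remainder 0.

S(f_2,h_4): leading monomials are coprime, so the S-polynomial reduces to 0 (Buchberger's first criterion).
S(h_3,h_4): leading monomials are coprime, so the S-polynomial reduces to 0 (Buchberger's first criterion).
Every S-polynomial of the final basis reduces to 0, so we have a Gröbner basis.
Inter-reduce: drop elements whose leading term is divisible by another's, tail-reduce, and make monic.
Reduced Gröbner basis: {x - 8y + 5, y^{2} - \tfrac{23}{16}y}.

Elimination: the polynomial y^{2} - \tfrac{23}{16}y lies in the elimination ideal for y, so y ∈ {0, 23/16}. For each such y, the remaining basis elements (now univariate) give the rest of the solution.
  y = 0: the earlier basis element becomes x + 5 = 0, giving x = -5 — point (-5, 0).
  y = 23/16: the earlier basis element becomes x - \tfrac{13}{2} = 0, giving x = 13/2 — point (13/2, 23/16).
Substituting each solution back into the original system confirms all equations vanish.

{(-5, 0), (13/2, 23/16)}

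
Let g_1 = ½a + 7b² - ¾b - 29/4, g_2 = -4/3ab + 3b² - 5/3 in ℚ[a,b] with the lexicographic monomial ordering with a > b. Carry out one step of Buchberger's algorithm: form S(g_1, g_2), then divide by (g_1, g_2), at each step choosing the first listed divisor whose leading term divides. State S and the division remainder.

S(g_1, g_2) = 14b³ + ¾b² - 29/2b - 5/4; remainder on division = 14b³ + ¾b² - 29/2b - 5/4.

lcm(LM(g_1), LM(g_2)) = ab.
S = (lcm/LT(g_1))·g_1 − (lcm/LT(g_2))·g_2 = 14b³ + ¾b² - 29/2b - 5/4.
Reduce S modulo (g_1, g_2) in that order:
  leading term b³: no divisor's leading term divides it; move 14b³ to the remainder.
  leading term b²: no divisor's leading term divides it; move ¾b² to the remainder.
  leading term b: no divisor's leading term divides it; move -29/2b to the remainder.
  leading term 1: no divisor's leading term divides it; move -5/4 to the remainder.
The remainder 14b³ + ¾b² - 29/2b - 5/4 is nonzero, so it would be added as the next basis element.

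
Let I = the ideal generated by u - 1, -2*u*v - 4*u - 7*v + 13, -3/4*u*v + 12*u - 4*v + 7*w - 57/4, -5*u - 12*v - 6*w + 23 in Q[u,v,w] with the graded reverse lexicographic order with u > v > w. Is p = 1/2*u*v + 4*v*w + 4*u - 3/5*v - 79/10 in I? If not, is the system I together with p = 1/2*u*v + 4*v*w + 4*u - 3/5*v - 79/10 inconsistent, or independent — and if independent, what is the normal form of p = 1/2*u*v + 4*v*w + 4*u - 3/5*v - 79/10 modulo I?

First compute the reduced Gröbner basis of I by Buchberger's algorithm.
f_1 = u - 1, LT = u.
f_2 = -2*u*v - 4*u - 7*v + 13, LT = u*v.
f_3 = -3/4*u*v + 12*u - 4*v + 7*w - 57/4, LT = u*v.
f_4 = -5*u - 12*v - 6*w + 23, LT = u.

S(f_1,f_2): lcm = u*v. S = -2*u - 9/2*v + 13/2.
  reduce S modulo (f_1, f_2, f_3, f_4):
  remainder -9/2*v + 9/2 ≠ 0; add h_5 = -9/2*v + 9/2 to the basis.

S(f_1,f_3): lcm = u*v. S = 16*u - 19/3*v + 28/3*w - 19.
  reduce S modulo (f_1, f_2, f_3, f_4, h_5):
  remainder 28/3*w - 28/3 ≠ 0; add h_6 = 28/3*w - 28/3 to the basis.

The other S-polynomials (S(f_1,f_4), S(f_2,f_3), S(f_2,f_4), S(f_3,f_4), S(f_1,h_5), S(f_2,h_5), S(f_3,h_5), S(f_4,h_5), S(f_1,h_6), S(f_2,h_6), S(f_3,h_6), S(f_4,h_6), S(h_5,h_6)) all reduce to 0 modulo the current basis, so we have a Gröbner basis.
Inter-reduce: drop elements whose leading term is divisible by another's, tail-reduce, and make monic.
Reduced Gröbner basis: {u - 1, v - 1, w - 1}.
Label its elements g_1 = u - 1, g_2 = v - 1, g_3 = w - 1.

Reduce p = 1/2*u*v + 4*v*w + 4*u - 3/5*v - 79/10 modulo G:
  leading term u*v: subtract (1/2*v)·g_1 from 1/2*u*v + 4*v*w + 4*u - 3/5*v - 79/10 → 4*v*w + 4*u - 1/10*v - 79/10
  leading term v*w: subtract (4*w)·g_2 from 4*v*w + 4*u - 1/10*v - 79/10 → 4*u - 1/10*v + 4*w - 79/10
  leading term u: subtract (4)·g_1 from 4*u - 1/10*v + 4*w - 79/10 → -1/10*v + 4*w - 39/10
  leading term v: subtract (-1/10)·g_2 from -1/10*v + 4*w - 39/10 → 4*w - 4
  leading term w: subtract (4)·g_3 from 4*w - 4 → 0
  normal form = 0.
Since the normal form is 0, p ∈ I.

1/2*u*v + 4*v*w + 4*u - 3/5*v - 79/10 lies in I (it reduces to 0).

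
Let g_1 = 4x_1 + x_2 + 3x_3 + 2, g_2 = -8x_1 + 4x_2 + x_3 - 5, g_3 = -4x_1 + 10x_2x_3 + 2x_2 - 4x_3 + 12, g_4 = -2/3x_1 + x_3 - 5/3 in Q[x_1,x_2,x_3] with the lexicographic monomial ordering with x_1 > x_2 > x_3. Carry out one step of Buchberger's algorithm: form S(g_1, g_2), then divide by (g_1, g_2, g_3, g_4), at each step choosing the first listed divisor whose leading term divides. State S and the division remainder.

S(g_1, g_2) = 3/4x_2 + 7/8x_3 - 1/8; remainder on division = 3/4x_2 + 7/8x_3 - 1/8.

lcm(LM(g_1), LM(g_2)) = x_1.
S = (lcm/LT(g_1))·g_1 − (lcm/LT(g_2))·g_2 = 3/4x_2 + 7/8x_3 - 1/8.
Reduce S modulo (g_1, g_2, g_3, g_4) in that order:
  leading term x_2: no divisor's leading term divides it; move 3/4x_2 to the remainder.
  leading term x_3: no divisor's leading term divides it; move 7/8x_3 to the remainder.
  leading term 1: no divisor's leading term divides it; move -1/8 to the remainder.
The remainder 3/4x_2 + 7/8x_3 - 1/8 is nonzero, so it would be added as the next basis element.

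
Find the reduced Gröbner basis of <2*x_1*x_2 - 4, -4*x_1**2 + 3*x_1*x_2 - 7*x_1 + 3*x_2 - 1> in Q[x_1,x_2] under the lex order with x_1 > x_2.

G = {x_1 - 3/8*x_2**2 - 5/8*x_2 + 7/4, x_2**3 + 5/3*x_2**2 - 14/3*x_2 - 16/3}

This is the nonlinear analogue of row-reducing a linear system.

f_1 = 2*x_1*x_2 - 4, LT = x_1*x_2.
f_2 = -4*x_1**2 + 3*x_1*x_2 - 7*x_1 + 3*x_2 - 1, LT = x_1**2.

S(f_1,f_2): lcm = x_1**2*x_2. S = 3/4*x_1*x_2**2 - 7/4*x_1*x_2 - 2*x_1 + 3/4*x_2**2 - 1/4*x_2.
  reduce S modulo (f_1, f_2):
  remainder -2*x_1 + 3/4*x_2**2 + 5/4*x_2 - 7/2 ≠ 0; add g_3 = -2*x_1 + 3/4*x_2**2 + 5/4*x_2 - 7/2 to the basis.

S(f_1,g_3): lcm = x_1*x_2. S = 3/8*x_2**3 + 5/8*x_2**2 - 7/4*x_2 - 2.
  reduce S modulo (f_1, f_2, g_3):
  remainder 3/8*x_2**3 + 5/8*x_2**2 - 7/4*x_2 - 2 ≠ 0; add g_4 = 3/8*x_2**3 + 5/8*x_2**2 - 7/4*x_2 - 2 to the basis.

The other S-polynomials (S(f_2,g_3), S(f_1,g_4), S(f_2,g_4), S(g_3,g_4)) all reduce to 0 modulo the current basis, so we have a Gröbner basis.
Inter-reduce: drop elements whose leading term is divisible by another's, tail-reduce, and make monic.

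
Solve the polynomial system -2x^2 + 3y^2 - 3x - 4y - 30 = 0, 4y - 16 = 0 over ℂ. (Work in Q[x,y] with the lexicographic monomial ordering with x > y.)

Compute a lex Gröbner basis by Buchberger's algorithm.
f_1 = -2x^2 - 3x + 3y^2 - 4y - 30, LT = x^2.
f_2 = 4y - 16, LT = y.

The S-polynomials (S(f_1,f_2)) all reduce to 0 modulo the current basis, so we have a Gröbner basis.
Inter-reduce: drop elements whose leading term is divisible by another's, tail-reduce, and make monic.
Reduced Gröbner basis: {x^2 + 3/2x - 1, y - 4}.

The lex basis is triangular: the last element involves only y. Solving y - 4 = 0 gives y ∈ {4}; substituting each value into the earlier elements determines the remaining variables.
  y = 4: the earlier basis element becomes x^2 + 3/2x - 1 = 0, giving x = -2, 1/2 — points (-2, 4), (1/2, 4).

{(-2, 4), (1/2, 4)}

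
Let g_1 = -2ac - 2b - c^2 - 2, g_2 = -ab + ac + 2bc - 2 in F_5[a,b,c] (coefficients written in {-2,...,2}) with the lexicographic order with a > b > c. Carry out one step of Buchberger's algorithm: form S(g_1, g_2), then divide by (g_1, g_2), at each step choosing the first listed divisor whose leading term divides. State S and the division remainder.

S(g_1, g_2) = ac^2 + b^2 + b - 2c; remainder on division = b^2 - bc + b + 2c^3 + 2c.

lcm(LM(g_1), LM(g_2)) = abc.
S = (lcm/LT(g_1))·g_1 − (lcm/LT(g_2))·g_2 = ac^2 + b^2 + b - 2c.
Reduce S modulo (g_1, g_2) in that order:
  leading term ac^2: subtract (2c)·g_1 from ac^2 + b^2 + b - 2c → b^2 - bc + b + 2c^3 + 2c
  leading term b^2: no divisor's leading term divides it; move b^2 to the remainder.
  leading term bc: no divisor's leading term divides it; move -bc to the remainder.
  leading term b: no divisor's leading term divides it; move b to the remainder.
  leading term c^3: no divisor's leading term divides it; move 2c^3 to the remainder.
  leading term c: no divisor's leading term divides it; move 2c to the remainder.
The remainder b^2 - bc + b + 2c^3 + 2c is nonzero, so it would be added as the next basis element.
An S-polynomial is built so that the two leading terms cancel; whether anything survives reduction is exactly the Gröbner-basis criterion.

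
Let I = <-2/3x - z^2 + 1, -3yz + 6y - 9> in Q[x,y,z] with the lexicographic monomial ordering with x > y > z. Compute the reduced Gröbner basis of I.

f_1 = -2/3x - z^2 + 1, LT = x.
f_2 = -3yz + 6y - 9, LT = yz.

S(f_1,f_2): leading monomials are coprime, so the S-polynomial reduces to 0 (Buchberger's first criterion).
Every S-polynomial of the final basis reduces to 0, so we have a Gröbner basis.

G = {x + 3/2z^2 - 3/2, yz - 2y + 3}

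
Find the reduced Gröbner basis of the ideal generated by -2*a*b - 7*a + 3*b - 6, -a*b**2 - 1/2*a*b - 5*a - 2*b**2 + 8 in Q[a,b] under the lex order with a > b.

G = {a + 7/31*b**2 - 15/31*b + 2/31, b**3 + 19/14*b**2 - 4/7*b - 86/7}

f_1 = -2*a*b - 7*a + 3*b - 6, LT = a*b.
f_2 = -a*b**2 - 1/2*a*b - 5*a - 2*b**2 + 8, LT = a*b**2.

S(f_1,f_2): lcm = a*b**2. S = 3*a*b - 5*a - 7/2*b**2 + 3*b + 8.
  reduce S modulo (f_1, f_2):
  remainder -31/2*a - 7/2*b**2 + 15/2*b - 1 ≠ 0; add g_3 = -31/2*a - 7/2*b**2 + 15/2*b - 1 to the basis.

S(f_1,g_3): lcm = a*b. S = 7/2*a - 7/31*b**3 + 15/31*b**2 - 97/62*b + 3.
  reduce S modulo (f_1, f_2, g_3):
  remainder -7/31*b**3 - 19/62*b**2 + 4/31*b + 86/31 ≠ 0; add g_4 = -7/31*b**3 - 19/62*b**2 + 4/31*b + 86/31 to the basis.

The other S-polynomials (S(f_2,g_3), S(f_1,g_4), S(f_2,g_4), S(g_3,g_4)) all reduce to 0 modulo the current basis, so we have a Gröbner basis.
Inter-reduce: drop elements whose leading term is divisible by another's, tail-reduce, and make monic.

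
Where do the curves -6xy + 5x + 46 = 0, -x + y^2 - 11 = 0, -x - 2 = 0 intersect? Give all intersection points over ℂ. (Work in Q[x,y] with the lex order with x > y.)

Compute a lex Gröbner basis by Buchberger's algorithm.
f_1 = -6xy + 5x + 46, LT = xy.
f_2 = -x + y^2 - 11, LT = x.
f_3 = -x - 2, LT = x.

S(f_1,f_2): lcm = xy. S = -5/6x + y^3 - 11y - 23/3.
  leading term x: subtract (5/6)·f_2 from -5/6x + y^3 - 11y - 23/3 → y^3 - 5/6y^2 - 11y + 3/2
  leading term y^3: no divisor's leading term divides it; move y^3 to the remainder.
  leading term y^2: no divisor's leading term divides it; move -5/6y^2 to the remainder.
  leading term y: no divisor's leading term divides it; move -11y to the remainder.
  leading term 1: no divisor's leading term divides it; move 3/2 to the remainder.
  remainder y^3 - 5/6y^2 - 11y + 3/2 ≠ 0; add h_4 = y^3 - 5/6y^2 - 11y + 3/2 to the basis.

S(f_1,f_3): lcm = xy. S = -5/6x - 2y - 23/3.
  leading term x: subtract (5/6)·f_2 from -5/6x - 2y - 23/3 → -5/6y^2 - 2y + 3/2
  leading term y^2: no divisor's leading term divides it; move -5/6y^2 to the remainder.
  leading term y: no divisor's leading term divides it; move -2y to the remainder.
  leading term 1: no divisor's leading term divides it; move 3/2 to the remainder.
  remainder -5/6y^2 - 2y + 3/2 ≠ 0; add h_5 = -5/6y^2 - 2y + 3/2 to the basis.

S(f_2,f_3): lcm = x. S = -y^2 + 9.
  leading term y^2: subtract (6/5)·h_5 from -y^2 + 9 → 12/5y + 36/5
  leading term y: no divisor's leading term divides it; move 12/5y to the remainder.
  leading term 1: no divisor's leading term divides it; move 36/5 to the remainder.
  remainder 12/5y + 36/5 ≠ 0; add h_6 = 12/5y + 36/5 to the basis.

The other S-polynomials (S(f_1,h_4), S(f_2,h_4), S(f_3,h_4), S(f_1,h_5), S(f_2,h_5), S(f_3,h_5), S(h_4,h_5), S(f_1,h_6), S(f_2,h_6), S(f_3,h_6), S(h_4,h_6), S(h_5,h_6)) all reduce to 0 modulo the current basis, so we have a Gröbner basis.
Inter-reduce: drop elements whose leading term is divisible by another's, tail-reduce, and make monic.
Reduced Gröbner basis: {x + 2, y + 3}.

Since the basis is lex-ordered, y + 3 is univariate in y. Its roots are {-3}. Back-substituting each root into the other basis elements fixes the other coordinates.
  y = -3: the earlier basis element becomes x + 2 = 0, giving x = -2 — point (-2, -3).

{(-2, -3)}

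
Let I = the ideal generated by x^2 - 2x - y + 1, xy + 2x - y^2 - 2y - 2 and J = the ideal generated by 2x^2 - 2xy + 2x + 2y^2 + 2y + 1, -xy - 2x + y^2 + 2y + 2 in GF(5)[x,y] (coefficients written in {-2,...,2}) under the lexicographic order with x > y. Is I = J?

Yes, the ideals are equal.

Equality of ideals is decidable: compute both reduced Gröbner bases (unique for the ordering) and check whether they agree.
Buchberger on the first generating set:
f_1 = x^2 - 2x - y + 1, LT = x^2.
f_2 = xy + 2x - y^2 - 2y - 2, LT = xy.

S(f_1,f_2): lcm = x^2y. S = -2x^2 + xy^2 + 2x - y^2 + y.
  leading term x^2: subtract (-2)·f_1 from -2x^2 + xy^2 + 2x - y^2 + y → xy^2 - 2x - y^2 - y + 2
  leading term xy^2: subtract (y)·f_2 from xy^2 - 2x - y^2 - y + 2 → -2xy - 2x + y^3 + y^2 + y + 2
  leading term xy: subtract (-2)·f_2 from -2xy - 2x + y^3 + y^2 + y + 2 → 2x + y^3 - y^2 + 2y - 2
  leading term x: no divisor's leading term divides it; move 2x to the remainder.
  leading term y^3: no divisor's leading term divides it; move y^3 to the remainder.
  leading term y^2: no divisor's leading term divides it; move -y^2 to the remainder.
  leading term y: no divisor's leading term divides it; move 2y to the remainder.
  leading term 1: no divisor's leading term divides it; move -2 to the remainder.
  remainder 2x + y^3 - y^2 + 2y - 2 ≠ 0; add g_3 = 2x + y^3 - y^2 + 2y - 2 to the basis.

S(f_1,g_3): lcm = x^2. S = 2xy^3 - 2xy^2 - xy - x - y + 1.
  leading term xy^3: subtract (2y^2)·f_2 from 2xy^3 - 2xy^2 - xy - x - y + 1 → -xy^2 - xy - x + 2y^4 - y^3 - y^2 - y + 1
  leading term xy^2: subtract (-y)·f_2 from -xy^2 - xy - x + 2y^4 - y^3 - y^2 - y + 1 → xy - x + 2y^4 - 2y^3 + 2y^2 + 2y + 1
  leading term xy: subtract (1)·f_2 from xy - x + 2y^4 - 2y^3 + 2y^2 + 2y + 1 → 2x + 2y^4 - 2y^3 - 2y^2 - y - 2
  leading term x: subtract (1)·g_3 from 2x + 2y^4 - 2y^3 - 2y^2 - y - 2 → 2y^4 + 2y^3 - y^2 + 2y
  leading term y^4: no divisor's leading term divides it; move 2y^4 to the remainder.
  leading term y^3: no divisor's leading term divides it; move 2y^3 to the remainder.
  leading term y^2: no divisor's leading term divides it; move -y^2 to the remainder.
  leading term y: no divisor's leading term divides it; move 2y to the remainder.
  remainder 2y^4 + 2y^3 - y^2 + 2y ≠ 0; add g_4 = 2y^4 + 2y^3 - y^2 + 2y to the basis.

S(f_2,g_3): lcm = xy. S = 2x + 2y^4 - 2y^3 - 2y^2 - y - 2.
  leading term x: subtract (1)·g_3 from 2x + 2y^4 - 2y^3 - 2y^2 - y - 2 → 2y^4 + 2y^3 - y^2 + 2y
  leading term y^4: subtract (1)·g_4 from 2y^4 + 2y^3 - y^2 + 2y → 0
  remainder 0.

S(f_1,g_4): leading monomials are coprime, so the S-polynomial reduces to 0 (Buchberger's first criterion).
S(f_2,g_4): lcm = xy^4. S = xy^3 - 2xy^2 - xy - y^5 - 2y^4 - 2y^3.
  leading term xy^3: subtract (y^2)·f_2 from xy^3 - 2xy^2 - xy - y^5 - 2y^4 - 2y^3 → xy^2 - xy - y^5 - y^4 + 2y^2
  leading term xy^2: subtract (y)·f_2 from xy^2 - xy - y^5 - y^4 + 2y^2 → 2xy - y^5 - y^4 + y^3 - y^2 + 2y
  leading term xy: subtract (2)·f_2 from 2xy - y^5 - y^4 + y^3 - y^2 + 2y → x - y^5 - y^4 + y^3 + y^2 + y - 1
  leading term x: subtract (-2)·g_3 from x - y^5 - y^4 + y^3 + y^2 + y - 1 → -y^5 - y^4 - 2y^3 - y^2
  leading term y^5: subtract (2y)·g_4 from -y^5 - y^4 - 2y^3 - y^2 → 0
  remainder 0.

S(g_3,g_4): leading monomials are coprime, so the S-polynomial reduces to 0 (Buchberger's first criterion).
Every S-polynomial of the final basis reduces to 0, so we have a Gröbner basis.
Inter-reduce: drop elements whose leading term is divisible by another's, tail-reduce, and make monic.
Reduced Gröbner basis: {x - 2y^3 + 2y^2 + y - 1, y^4 + y^3 + 2y^2 + y}.

Buchberger on the second generating set:
h_1 = 2x^2 - 2xy + 2x + 2y^2 + 2y + 1, LT = x^2.
h_2 = -xy - 2x + y^2 + 2y + 2, LT = xy.

S(h_1,h_2): lcm = x^2y. S = -2x^2 - 2xy + 2x + y^3 + y^2 - 2y.
  leading term x^2: subtract (-1)·h_1 from -2x^2 - 2xy + 2x + y^3 + y^2 - 2y → xy - x + y^3 - 2y^2 + 1
  leading term xy: subtract (-1)·h_2 from xy - x + y^3 - 2y^2 + 1 → 2x + y^3 - y^2 + 2y - 2
  leading term x: no divisor's leading term divides it; move 2x to the remainder.
  leading term y^3: no divisor's leading term divides it; move y^3 to the remainder.
  leading term y^2: no divisor's leading term divides it; move -y^2 to the remainder.
  leading term y: no divisor's leading term divides it; move 2y to the remainder.
  leading term 1: no divisor's leading term divides it; move -2 to the remainder.
  remainder 2x + y^3 - y^2 + 2y - 2 ≠ 0; add k_3 = 2x + y^3 - y^2 + 2y - 2 to the basis.

S(h_1,k_3): lcm = x^2. S = 2xy^3 - 2xy^2 - 2xy + 2x + y^2 + y - 2.
  leading term xy^3: subtract (-2y^2)·h_2 from 2xy^3 - 2xy^2 - 2xy + 2x + y^2 + y - 2 → -xy^2 - 2xy + 2x + 2y^4 - y^3 + y - 2
  leading term xy^2: subtract (y)·h_2 from -xy^2 - 2xy + 2x + 2y^4 - y^3 + y - 2 → 2x + 2y^4 - 2y^3 - 2y^2 - y - 2
  leading term x: subtract (1)·k_3 from 2x + 2y^4 - 2y^3 - 2y^2 - y - 2 → 2y^4 + 2y^3 - y^2 + 2y
  leading term y^4: no divisor's leading term divides it; move 2y^4 to the remainder.
  leading term y^3: no divisor's leading term divides it; move 2y^3 to the remainder.
  leading term y^2: no divisor's leading term divides it; move -y^2 to the remainder.
  leading term y: no divisor's leading term divides it; move 2y to the remainder.
  remainder 2y^4 + 2y^3 - y^2 + 2y ≠ 0; add k_4 = 2y^4 + 2y^3 - y^2 + 2y to the basis.

S(h_2,k_3): lcm = xy. S = 2x + 2y^4 - 2y^3 - 2y^2 - y - 2.
  leading term x: subtract (1)·k_3 from 2x + 2y^4 - 2y^3 - 2y^2 - y - 2 → 2y^4 + 2y^3 - y^2 + 2y
  leading term y^4: subtract (1)·k_4 from 2y^4 + 2y^3 - y^2 + 2y → 0
  remainder 0.

S(h_1,k_4): leading monomials are coprime, so the S-polynomial reduces to 0 (Buchberger's first criterion).
S(h_2,k_4): lcm = xy^4. S = xy^3 - 2xy^2 - xy - y^5 - 2y^4 - 2y^3.
  leading term xy^3: subtract (-y^2)·h_2 from xy^3 - 2xy^2 - xy - y^5 - 2y^4 - 2y^3 → xy^2 - xy - y^5 - y^4 + 2y^2
  leading term xy^2: subtract (-y)·h_2 from xy^2 - xy - y^5 - y^4 + 2y^2 → 2xy - y^5 - y^4 + y^3 - y^2 + 2y
  leading term xy: subtract (-2)·h_2 from 2xy - y^5 - y^4 + y^3 - y^2 + 2y → x - y^5 - y^4 + y^3 + y^2 + y - 1
  leading term x: subtract (-2)·k_3 from x - y^5 - y^4 + y^3 + y^2 + y - 1 → -y^5 - y^4 - 2y^3 - y^2
  leading term y^5: subtract (2y)·k_4 from -y^5 - y^4 - 2y^3 - y^2 → 0
  remainder 0.

S(k_3,k_4): leading monomials are coprime, so the S-polynomial reduces to 0 (Buchberger's first criterion).
Every S-polynomial of the final basis reduces to 0, so we have a Gröbner basis.
Inter-reduce: drop elements whose leading term is divisible by another's, tail-reduce, and make monic.
Reduced Gröbner basis: {x - 2y^3 + 2y^2 + y - 1, y^4 + y^3 + 2y^2 + y}.

Same reduced basis, so the two generating sets span the same ideal.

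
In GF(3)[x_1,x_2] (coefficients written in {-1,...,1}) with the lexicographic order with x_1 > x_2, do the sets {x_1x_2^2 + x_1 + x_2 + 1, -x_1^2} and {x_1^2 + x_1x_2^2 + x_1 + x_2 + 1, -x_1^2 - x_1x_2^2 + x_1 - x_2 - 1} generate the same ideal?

Since reduced Gröbner bases are canonical representatives of ideals under a given ordering, it suffices to compute and compare them.
Buchberger on the first generating set:
f_1 = x_1x_2^2 + x_1 + x_2 + 1, LT = x_1x_2^2.
f_2 = -x_1^2, LT = x_1^2.

S(f_1,f_2): lcm = x_1^2x_2^2. S = x_1^2 + x_1x_2 + x_1.
  leading term x_1^2: subtract (-1)·f_2 from x_1^2 + x_1x_2 + x_1 → x_1x_2 + x_1
  leading term x_1x_2: no divisor's leading term divides it; move x_1x_2 to the remainder.
  leading term x_1: no divisor's leading term divides it; move x_1 to the remainder.
  remainder x_1x_2 + x_1 ≠ 0; add g_3 = x_1x_2 + x_1 to the basis.

S(f_1,g_3): lcm = x_1x_2^2. S = -x_1x_2 + x_1 + x_2 + 1.
  leading term x_1x_2: subtract (-1)·g_3 from -x_1x_2 + x_1 + x_2 + 1 → -x_1 + x_2 + 1
  leading term x_1: no divisor's leading term divides it; move -x_1 to the remainder.
  leading term x_2: no divisor's leading term divides it; move x_2 to the remainder.
  leading term 1: no divisor's leading term divides it; move 1 to the remainder.
  remainder -x_1 + x_2 + 1 ≠ 0; add g_4 = -x_1 + x_2 + 1 to the basis.

S(f_1,g_4): lcm = x_1x_2^2. S = x_1 + x_2^3 + x_2^2 + x_2 + 1.
  leading term x_1: subtract (-1)·g_4 from x_1 + x_2^3 + x_2^2 + x_2 + 1 → x_2^3 + x_2^2 - x_2 - 1
  leading term x_2^3: no divisor's leading term divides it; move x_2^3 to the remainder.
  leading term x_2^2: no divisor's leading term divides it; move x_2^2 to the remainder.
  leading term x_2: no divisor's leading term divides it; move -x_2 to the remainder.
  leading term 1: no divisor's leading term divides it; move -1 to the remainder.
  remainder x_2^3 + x_2^2 - x_2 - 1 ≠ 0; add g_5 = x_2^3 + x_2^2 - x_2 - 1 to the basis.

S(g_3,g_4): lcm = x_1x_2. S = x_1 + x_2^2 + x_2.
  leading term x_1: subtract (-1)·g_4 from x_1 + x_2^2 + x_2 → x_2^2 - x_2 + 1
  leading term x_2^2: no divisor's leading term divides it; move x_2^2 to the remainder.
  leading term x_2: no divisor's leading term divides it; move -x_2 to the remainder.
  leading term 1: no divisor's leading term divides it; move 1 to the remainder.
  remainder x_2^2 - x_2 + 1 ≠ 0; add g_6 = x_2^2 - x_2 + 1 to the basis.

The other S-polynomials (S(f_2,g_3), S(f_2,g_4), S(f_1,g_5), S(f_2,g_5), S(g_3,g_5), S(g_4,g_5), S(f_1,g_6), S(f_2,g_6), S(g_3,g_6), S(g_4,g_6), S(g_5,g_6)) all reduce to 0 modulo the current basis, so we have a Gröbner basis.
Inter-reduce: drop elements whose leading term is divisible by another's, tail-reduce, and make monic.
Reduced Gröbner basis: {x_1 - x_2 - 1, x_2^2 - x_2 + 1}.

Buchberger on the second generating set:
h_1 = x_1^2 + x_1x_2^2 + x_1 + x_2 + 1, LT = x_1^2.
h_2 = -x_1^2 - x_1x_2^2 + x_1 - x_2 - 1, LT = x_1^2.

S(h_1,h_2): lcm = x_1^2. S = -x_1.
  leading term x_1: no divisor's leading term divides it; move -x_1 to the remainder.
  remainder -x_1 ≠ 0; add k_3 = -x_1 to the basis.

S(h_1,k_3): lcm = x_1^2. S = x_1x_2^2 + x_1 + x_2 + 1.
  leading term x_1x_2^2: subtract (-x_2^2)·k_3 from x_1x_2^2 + x_1 + x_2 + 1 → x_1 + x_2 + 1
  leading term x_1: subtract (-1)·k_3 from x_1 + x_2 + 1 → x_2 + 1
  leading term x_2: no divisor's leading term divides it; move x_2 to the remainder.
  leading term 1: no divisor's leading term divides it; move 1 to the remainder.
  remainder x_2 + 1 ≠ 0; add k_4 = x_2 + 1 to the basis.

The other S-polynomials (S(h_2,k_3), S(h_1,k_4), S(h_2,k_4), S(k_3,k_4)) all reduce to 0 modulo the current basis, so we have a Gröbner basis.
Inter-reduce: drop elements whose leading term is divisible by another's, tail-reduce, and make monic.
Reduced Gröbner basis: {x_1, x_2 + 1}.

The bases are distinct; the ideals are different.

No, the ideals differ.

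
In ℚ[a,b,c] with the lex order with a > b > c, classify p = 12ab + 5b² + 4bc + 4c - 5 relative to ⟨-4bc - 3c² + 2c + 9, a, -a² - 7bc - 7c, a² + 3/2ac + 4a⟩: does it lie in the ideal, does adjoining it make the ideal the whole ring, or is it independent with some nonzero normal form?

12ab + 5b² + 4bc + 4c - 5 lies in I (it reduces to 0).

First compute the reduced Gröbner basis of I by Buchberger's algorithm.
f_1 = -4bc - 3c² + 2c + 9, LT = bc.
f_2 = a, LT = a.
f_3 = -a² - 7bc - 7c, LT = a².
f_4 = a² + 3/2ac + 4a, LT = a².

S(f_2,f_3): lcm = a². S = -7bc - 7c.
  leading term bc: subtract (7/4)·f_1 from -7bc - 7c → 21/4c² - 21/2c - 63/4
  leading term c²: no divisor's leading term divides it; move 21/4c² to the remainder.
  leading term c: no divisor's leading term divides it; move -21/2c to the remainder.
  leading term 1: no divisor's leading term divides it; move -63/4 to the remainder.
  remainder 21/4c² - 21/2c - 63/4 ≠ 0; add h_5 = 21/4c² - 21/2c - 63/4 to the basis.

S(f_1,h_5): lcm = bc². S = 2bc + 3b + ¾c³ - ½c² - 9/4c.
  leading term bc: subtract (-½)·f_1 from 2bc + 3b + ¾c³ - ½c² - 9/4c → 3b + ¾c³ - 2c² - 5/4c + 9/2
  leading term b: no divisor's leading term divides it; move 3b to the remainder.
  leading term c³: subtract (1/7c)·h_5 from ¾c³ - 2c² - 5/4c + 9/2 → -½c² + c + 9/2
  leading term c²: subtract (-2/21)·h_5 from -½c² + c + 9/2 → 3
  leading term 1: no divisor's leading term divides it; move 3 to the remainder.
  remainder 3b + 3 ≠ 0; add h_6 = 3b + 3 to the basis.

The other S-polynomials (S(f_1,f_2), S(f_1,f_3), S(f_1,f_4), S(f_2,f_4), S(f_3,f_4), S(f_2,h_5), S(f_3,h_5), S(f_4,h_5), S(f_1,h_6), S(f_2,h_6), S(f_3,h_6), S(f_4,h_6), S(h_5,h_6)) all reduce to 0 modulo the current basis, so we have a Gröbner basis.
Inter-reduce: drop elements whose leading term is divisible by another's, tail-reduce, and make monic.
Reduced Gröbner basis: {a, b + 1, c² - 2c - 3}.
Label its elements g_1 = a, g_2 = b + 1, g_3 = c² - 2c - 3.

Reduce p = 12ab + 5b² + 4bc + 4c - 5 modulo G:
  leading term ab: subtract (12b)·g_1 from 12ab + 5b² + 4bc + 4c - 5 → 5b² + 4bc + 4c - 5
  leading term b²: subtract (5b)·g_2 from 5b² + 4bc + 4c - 5 → 4bc - 5b + 4c - 5
  leading term bc: subtract (4c)·g_2 from 4bc - 5b + 4c - 5 → -5b - 5
  leading term b: subtract (-5)·g_2 from -5b - 5 → 0
  normal form = 0.
Since the normal form is 0, p ∈ I.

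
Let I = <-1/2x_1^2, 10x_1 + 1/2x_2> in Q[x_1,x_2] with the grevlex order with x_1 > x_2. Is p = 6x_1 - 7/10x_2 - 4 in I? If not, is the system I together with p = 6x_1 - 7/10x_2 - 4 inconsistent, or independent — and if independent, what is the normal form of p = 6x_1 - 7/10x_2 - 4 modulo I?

First compute the reduced Gröbner basis of I by Buchberger's algorithm.
f_1 = -1/2x_1^2, LT = x_1^2.
f_2 = 10x_1 + 1/2x_2, LT = x_1.

S(f_1,f_2): lcm = x_1^2. S = -1/20x_1x_2.
  leading term x_1x_2: subtract (-1/200x_2)·f_2 from -1/20x_1x_2 → 1/400x_2^2
  leading term x_2^2: no divisor's leading term divides it; move 1/400x_2^2 to the remainder.
  remainder 1/400x_2^2 ≠ 0; add h_3 = 1/400x_2^2 to the basis.

The other S-polynomials (S(f_1,h_3), S(f_2,h_3)) all reduce to 0 modulo the current basis, so we have a Gröbner basis.
Inter-reduce: drop elements whose leading term is divisible by another's, tail-reduce, and make monic.
Reduced Gröbner basis: {x_2^2, x_1 + 1/20x_2}.
Label its elements g_1 = x_2^2, g_2 = x_1 + 1/20x_2.

Reduce p = 6x_1 - 7/10x_2 - 4 modulo G:
  leading term x_1: subtract (6)·g_2 from 6x_1 - 7/10x_2 - 4 → -x_2 - 4
  leading term x_2: no divisor's leading term divides it; move -x_2 to the remainder.
  leading term 1: no divisor's leading term divides it; move -4 to the remainder.
  normal form = -x_2 - 4.
The normal form is nonzero, so p ∉ I. Since p minus its normal form lies in I, I + (p) = I + (r) where r = -x_2 - 4; decide whether this ideal is the whole ring.
Run Buchberger on G together with r (pairs among the g_i already reduce to 0 since G is a Gröbner basis):
g_1 = x_2^2, LT = x_2^2.
g_2 = x_1 + 1/20x_2, LT = x_1.
r = -x_2 - 4, LT = x_2.

S(g_1,r): lcm = x_2^2. S = -4x_2.
  leading term x_2: subtract (4)·r from -4x_2 → 16
  leading term 1: no divisor's leading term divides it; move 16 to the remainder.
  remainder 16 ≠ 0; add m_4 = 16 to the basis.

The other S-polynomials (S(g_1,g_2), S(g_2,r), S(g_1,m_4), S(g_2,m_4), S(r,m_4)) all reduce to 0 modulo the current basis, so we have a Gröbner basis.
Inter-reduce: drop elements whose leading term is divisible by another's, tail-reduce, and make monic.
Reduced Gröbner basis: {1}.
The reduced Gröbner basis of I + (p) is {1}: the ideal is the whole ring, so the enlarged system has no common solution — adjoining p is inconsistent.

Adjoining 6x_1 - 7/10x_2 - 4 makes the ideal the whole ring: the system is inconsistent.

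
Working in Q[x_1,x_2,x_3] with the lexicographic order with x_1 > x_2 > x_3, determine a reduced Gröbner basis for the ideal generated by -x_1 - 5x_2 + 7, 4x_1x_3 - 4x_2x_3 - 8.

f_1 = -x_1 - 5x_2 + 7, LT = x_1.
f_2 = 4x_1x_3 - 4x_2x_3 - 8, LT = x_1x_3.

S(f_1,f_2): lcm = x_1x_3. S = 6x_2x_3 - 7x_3 + 2.
  reduce S modulo (f_1, f_2):
  remainder 6x_2x_3 - 7x_3 + 2 ≠ 0; add g_3 = 6x_2x_3 - 7x_3 + 2 to the basis.

The other S-polynomials (S(f_1,g_3), S(f_2,g_3)) all reduce to 0 modulo the current basis, so we have a Gröbner basis.
Inter-reduce: drop elements whose leading term is divisible by another's, tail-reduce, and make monic.

G = {x_1 + 5x_2 - 7, x_2x_3 - 7/6x_3 + 1/3}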